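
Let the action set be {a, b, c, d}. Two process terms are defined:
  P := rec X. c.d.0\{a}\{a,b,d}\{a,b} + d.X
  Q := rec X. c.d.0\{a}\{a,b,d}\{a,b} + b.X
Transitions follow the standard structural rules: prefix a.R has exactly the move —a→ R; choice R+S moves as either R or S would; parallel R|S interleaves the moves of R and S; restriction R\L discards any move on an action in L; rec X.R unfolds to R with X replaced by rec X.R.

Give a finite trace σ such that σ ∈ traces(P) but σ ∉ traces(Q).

Reachable graph of P (3 states):
  p0 = rec X. c.d.0\{a}\{a,b,d}\{a,b} + d.X has moves =c=> p1, =d=> p0
  p1 = d.0\{a}\{a,b,d}\{a,b} has moves =d=> p2
  p2 = 0\{a}\{a,b,d}\{a,b} has moves ·
Reachable graph of Q (3 states):
  q0 = rec X. c.d.0\{a}\{a,b,d}\{a,b} + b.X has moves =b=> q0, =c=> q1
  q1 = d.0\{a}\{a,b,d}\{a,b} has moves =d=> q2
  q2 = 0\{a}\{a,b,d}\{a,b} has moves ·
Run σ = ⟨d⟩ on P: start {p0}
  [1] d ⇒ {p0}
  — P admits the full trace.
Run σ = ⟨d⟩ on Q: start {q0}
  [1] d ⇒ ∅ (Q stuck)

d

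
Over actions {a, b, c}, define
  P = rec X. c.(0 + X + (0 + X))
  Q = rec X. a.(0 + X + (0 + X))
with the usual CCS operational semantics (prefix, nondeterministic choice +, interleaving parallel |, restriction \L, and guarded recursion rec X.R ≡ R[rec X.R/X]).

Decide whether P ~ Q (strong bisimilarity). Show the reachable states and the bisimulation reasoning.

LTS(P): 2 reachable states
  s0 = rec X. c.(0 + X + (0 + X)) has moves -c-> s1
  s1 = 0 + (rec X. c.(0 + X + (0 + X))) + (0 + (rec X. c.(0 + X + (0 + X)))) has moves -c-> s1
LTS(Q): 2 reachable states
  t0 = rec X. a.(0 + X + (0 + X)) has moves -a-> t1
  t1 = 0 + (rec X. a.(0 + X + (0 + X))) + (0 + (rec X. a.(0 + X + (0 + X)))) has moves -a-> t1
Bisimilarity quotient blocks:
  B0 = {s0, s1}
  B1 = {t0, t1}
s0 ∈ B0, t0 ∈ B1 → different blocks

NO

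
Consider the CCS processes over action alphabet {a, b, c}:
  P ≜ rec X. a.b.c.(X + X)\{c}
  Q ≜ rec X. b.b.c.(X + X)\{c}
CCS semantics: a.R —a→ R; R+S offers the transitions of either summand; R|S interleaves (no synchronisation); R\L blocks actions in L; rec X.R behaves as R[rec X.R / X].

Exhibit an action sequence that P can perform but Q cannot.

P's transition system — 6 states:
  s0 = rec X. a.b.c.(X + X)\{c} → -a-> s1
  s1 = b.c.((rec X. a.b.c.(X + X)\{c}) + (rec X. a.b.c.(X + X)\{c}))\{c} → -b-> s2
  s2 = c.((rec X. a.b.c.(X + X)\{c}) + (rec X. a.b.c.(X + X)\{c}))\{c} → -c-> s3
  s3 = ((rec X. a.b.c.(X + X)\{c}) + (rec X. a.b.c.(X + X)\{c}))\{c} → -a-> s4
  s4 = (b.c.((rec X. a.b.c.(X + X)\{c}) + (rec X. a.b.c.(X + X)\{c}))\{c})\{c} → -b-> s5
  s5 = (c.((rec X. a.b.c.(X + X)\{c}) + (rec X. a.b.c.(X + X)\{c}))\{c})\{c} → ·
Q's transition system — 6 states:
  t0 = rec X. b.b.c.(X + X)\{c} → -b-> t1
  t1 = b.c.((rec X. b.b.c.(X + X)\{c}) + (rec X. b.b.c.(X + X)\{c}))\{c} → -b-> t2
  t2 = c.((rec X. b.b.c.(X + X)\{c}) + (rec X. b.b.c.(X + X)\{c}))\{c} → -c-> t3
  t3 = ((rec X. b.b.c.(X + X)\{c}) + (rec X. b.b.c.(X + X)\{c}))\{c} → -b-> t4
  t4 = (b.c.((rec X. b.b.c.(X + X)\{c}) + (rec X. b.b.c.(X + X)\{c}))\{c})\{c} → -b-> t5
  t5 = (c.((rec X. b.b.c.(X + X)\{c}) + (rec X. b.b.c.(X + X)\{c}))\{c})\{c} → ·
Run σ = ⟨a⟩ on P: start {s0}
  after a @ step 1: {s1}
  P completes σ.
Run σ = ⟨a⟩ on Q: start {t0}
  after a @ step 1: ∅  — Q cannot continue

a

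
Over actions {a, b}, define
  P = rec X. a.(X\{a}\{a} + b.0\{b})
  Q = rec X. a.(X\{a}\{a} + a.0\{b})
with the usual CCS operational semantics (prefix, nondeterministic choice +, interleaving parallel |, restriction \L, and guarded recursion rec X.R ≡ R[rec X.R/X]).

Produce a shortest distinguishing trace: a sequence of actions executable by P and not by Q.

LTS(P): 3 reachable states
  u0 = rec X. a.(X\{a}\{a} + b.0\{b}) → ··a··> u1
  u1 = (rec X. a.(X\{a}\{a} + b.0\{b}))\{a}\{a} + b.0\{b} → ··b··> u2
  u2 = 0\{b} → ·
LTS(Q): 3 reachable states
  v0 = rec X. a.(X\{a}\{a} + a.0\{b}) → ··a··> v1
  v1 = (rec X. a.(X\{a}\{a} + a.0\{b}))\{a}\{a} + a.0\{b} → ··a··> v2
  v2 = 0\{b} → ·
Executing ab from P (initial set {u0}):
  after a @ step 1: {u1}
  after b @ step 2: {u2}
  P completes σ.
Executing ab from Q (initial set {v0}):
  after a @ step 1: {v1}
  after b @ step 2: ∅ (Q stuck)

ab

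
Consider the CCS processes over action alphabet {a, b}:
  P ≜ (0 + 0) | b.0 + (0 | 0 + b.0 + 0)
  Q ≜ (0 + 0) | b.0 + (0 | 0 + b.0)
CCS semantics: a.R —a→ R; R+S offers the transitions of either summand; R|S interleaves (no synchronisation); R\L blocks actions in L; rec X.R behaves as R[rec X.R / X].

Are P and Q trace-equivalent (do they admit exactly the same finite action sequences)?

LTS(P): 3 reachable states
  u0 = (0 + 0) | b.0 + (0 | 0 + b.0 + 0) ⊢ --b--▸ u1, --b--▸ u2
  u1 = (0 + 0) | 0 ⊢ ∅
  u2 = 0 ⊢ ∅
LTS(Q): 3 reachable states
  v0 = (0 + 0) | b.0 + (0 | 0 + b.0) ⊢ --b--▸ v1, --b--▸ v2
  v1 = (0 + 0) | 0 ⊢ ∅
  v2 = 0 ⊢ ∅
Partition-refinement fixed point:
  B0 = {u0, v0}
  B1 = {u1, u2, v1, v2}
u0 ∈ B0, v0 ∈ B0 → same block
Bisimilar ⇒ trace-equivalent.

trace-equivalent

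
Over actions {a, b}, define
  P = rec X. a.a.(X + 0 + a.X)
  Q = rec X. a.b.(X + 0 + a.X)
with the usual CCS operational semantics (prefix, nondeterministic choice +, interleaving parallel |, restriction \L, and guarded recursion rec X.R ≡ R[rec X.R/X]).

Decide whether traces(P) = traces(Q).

traces(P) ≠ traces(Q) — witness ⟨aa⟩

LTS(P): 3 reachable states
  m0 = rec X. a.a.(X + 0 + a.X) → =a=> m1
  m1 = a.((rec X. a.a.(X + 0 + a.X)) + 0 + a.(rec X. a.a.(X + 0 + a.X))) → =a=> m2
  m2 = (rec X. a.a.(X + 0 + a.X)) + 0 + a.(rec X. a.a.(X + 0 + a.X)) → =a=> m0, =a=> m1
LTS(Q): 3 reachable states
  n0 = rec X. a.b.(X + 0 + a.X) → =a=> n1
  n1 = b.((rec X. a.b.(X + 0 + a.X)) + 0 + a.(rec X. a.b.(X + 0 + a.X))) → =b=> n2
  n2 = (rec X. a.b.(X + 0 + a.X)) + 0 + a.(rec X. a.b.(X + 0 + a.X)) → =a=> n0, =a=> n1
Executing aa from P (initial set {m0}):
  after a @ step 1: {m1}
  after a @ step 2: {m2}
  P completes σ.
Executing aa from Q (initial set {n0}):
  after a @ step 1: {n1}
  after a @ step 2: no successor for Q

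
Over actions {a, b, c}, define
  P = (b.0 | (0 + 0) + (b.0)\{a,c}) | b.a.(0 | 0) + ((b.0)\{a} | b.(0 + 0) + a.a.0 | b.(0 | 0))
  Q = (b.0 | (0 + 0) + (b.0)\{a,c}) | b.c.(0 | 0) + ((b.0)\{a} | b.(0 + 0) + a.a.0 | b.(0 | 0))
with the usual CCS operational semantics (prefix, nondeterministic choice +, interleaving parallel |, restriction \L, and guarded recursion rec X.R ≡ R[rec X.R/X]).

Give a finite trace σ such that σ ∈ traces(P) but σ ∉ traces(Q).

bba

P's transition system — 17 states:
  u0 = (b.0 | (0 + 0) + (b.0)\{a,c}) | b.a.(0 | 0) + ((b.0)\{a} | b.(0 + 0) + a.a.0 | b.(0 | 0)) :: —a→ u1, —b→ u2, —b→ u3, —b→ u4, —b→ u5, —b→ u6, —b→ u7
  u1 = a.0 | b.(0 | 0) :: —a→ u8, —b→ u9
  u2 = (b.0 | (0 + 0) + (b.0)\{a,c}) | a.(0 | 0) :: —a→ u10, —b→ u11, —b→ u12
  u3 = (b.0)\{a} | (0 + 0) :: —b→ u13
  u4 = 0 | (0 + 0) | b.a.(0 | 0) :: —b→ u11
  u5 = 0\{a,c} | b.a.(0 | 0) :: —b→ u12
  u6 = 0\{a} | b.(0 + 0) :: —b→ u13
  u7 = a.a.0 | (0 | 0) :: —a→ u9
  u8 = 0 | b.(0 | 0) :: —b→ u14
  u9 = a.0 | (0 | 0) :: —a→ u14
  u10 = (b.0 | (0 + 0) + (b.0)\{a,c}) | (0 | 0) :: —b→ u15, —b→ u16
  u11 = 0 | (0 + 0) | a.(0 | 0) :: —a→ u15
  u12 = 0\{a,c} | a.(0 | 0) :: —a→ u16
  u13 = 0\{a} | (0 + 0) :: stopped
  u14 = 0 | (0 | 0) :: stopped
  u15 = 0 | (0 + 0) | (0 | 0) :: stopped
  u16 = 0\{a,c} | (0 | 0) :: stopped
Q's transition system — 17 states:
  v0 = (b.0 | (0 + 0) + (b.0)\{a,c}) | b.c.(0 | 0) + ((b.0)\{a} | b.(0 + 0) + a.a.0 | b.(0 | 0)) :: —a→ v1, —b→ v2, —b→ v3, —b→ v4, —b→ v5, —b→ v6, —b→ v7
  v1 = a.0 | b.(0 | 0) :: —a→ v8, —b→ v9
  v2 = (b.0 | (0 + 0) + (b.0)\{a,c}) | c.(0 | 0) :: —b→ v10, —b→ v11, —c→ v12
  v3 = (b.0)\{a} | (0 + 0) :: —b→ v13
  v4 = 0 | (0 + 0) | b.c.(0 | 0) :: —b→ v10
  v5 = 0\{a,c} | b.c.(0 | 0) :: —b→ v11
  v6 = 0\{a} | b.(0 + 0) :: —b→ v13
  v7 = a.a.0 | (0 | 0) :: —a→ v9
  v8 = 0 | b.(0 | 0) :: —b→ v14
  v9 = a.0 | (0 | 0) :: —a→ v14
  v10 = 0 | (0 + 0) | c.(0 | 0) :: —c→ v15
  v11 = 0\{a,c} | c.(0 | 0) :: —c→ v16
  v12 = (b.0 | (0 + 0) + (b.0)\{a,c}) | (0 | 0) :: —b→ v15, —b→ v16
  v13 = 0\{a} | (0 + 0) :: stopped
  v14 = 0 | (0 | 0) :: stopped
  v15 = 0 | (0 + 0) | (0 | 0) :: stopped
  v16 = 0\{a,c} | (0 | 0) :: stopped
Executing bba from P (initial set {u0}):
  after b @ step 1: {u2, u3, u4, u5, u6, u7}
  after b @ step 2: {u11, u12, u13}
  after a @ step 3: {u15, u16}
  ✓ P
Executing bba from Q (initial set {v0}):
  after b @ step 1: {v2, v3, v4, v5, v6, v7}
  after b @ step 2: {v10, v11, v13}
  after a @ step 3: ∅  — Q cannot continue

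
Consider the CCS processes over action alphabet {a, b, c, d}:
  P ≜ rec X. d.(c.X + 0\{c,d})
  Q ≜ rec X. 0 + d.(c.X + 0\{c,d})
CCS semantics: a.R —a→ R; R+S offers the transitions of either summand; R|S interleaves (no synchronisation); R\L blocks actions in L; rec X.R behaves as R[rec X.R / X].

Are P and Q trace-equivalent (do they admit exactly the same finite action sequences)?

trace-equivalent

P's transition system — 2 states:
  p0 = rec X. d.(c.X + 0\{c,d}) ⊢ —d→ p1
  p1 = c.(rec X. d.(c.X + 0\{c,d})) + 0\{c,d} ⊢ —c→ p0
Q's transition system — 2 states:
  q0 = rec X. 0 + d.(c.X + 0\{c,d}) ⊢ —d→ q1
  q1 = c.(rec X. 0 + d.(c.X + 0\{c,d})) + 0\{c,d} ⊢ —c→ q0
Bisimilarity quotient blocks:
  B0 = {p0, q0}
  B1 = {p1, q1}
p0 ∈ B0, q0 ∈ B0 → same block
Bisimilar ⇒ trace-equivalent.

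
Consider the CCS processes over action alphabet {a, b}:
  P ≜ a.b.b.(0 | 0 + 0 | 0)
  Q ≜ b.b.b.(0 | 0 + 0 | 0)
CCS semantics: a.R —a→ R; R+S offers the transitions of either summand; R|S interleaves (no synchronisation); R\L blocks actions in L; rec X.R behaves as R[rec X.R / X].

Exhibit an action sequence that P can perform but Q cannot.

P's transition system — 4 states:
  s0 = a.b.b.(0 | 0 + 0 | 0) → --a--▸ s1
  s1 = b.b.(0 | 0 + 0 | 0) → --b--▸ s2
  s2 = b.(0 | 0 + 0 | 0) → --b--▸ s3
  s3 = 0 | 0 + 0 | 0 → deadlocked
Q's transition system — 4 states:
  t0 = b.b.b.(0 | 0 + 0 | 0) → --b--▸ t1
  t1 = b.b.(0 | 0 + 0 | 0) → --b--▸ t2
  t2 = b.(0 | 0 + 0 | 0) → --b--▸ t3
  t3 = 0 | 0 + 0 | 0 → deadlocked
Executing a from P (initial set {s0}):
  [1] a ⇒ {s1}
  ✓ P
Executing a from Q (initial set {t0}):
  [1] a ⇒ ∅  — Q cannot continue

a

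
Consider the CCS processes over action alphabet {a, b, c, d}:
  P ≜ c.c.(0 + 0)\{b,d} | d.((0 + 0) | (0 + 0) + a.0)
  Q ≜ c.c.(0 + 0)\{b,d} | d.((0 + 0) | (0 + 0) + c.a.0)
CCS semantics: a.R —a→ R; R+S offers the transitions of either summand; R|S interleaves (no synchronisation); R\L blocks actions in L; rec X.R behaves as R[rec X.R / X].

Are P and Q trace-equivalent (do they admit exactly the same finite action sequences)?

NO — witness ⟨da⟩

LTS(P): 9 reachable states
  s0 = c.c.(0 + 0)\{b,d} | d.((0 + 0) | (0 + 0) + a.0) :: —c→ s1, —d→ s2
  s1 = c.(0 + 0)\{b,d} | d.((0 + 0) | (0 + 0) + a.0) :: —c→ s3, —d→ s4
  s2 = c.c.(0 + 0)\{b,d} | ((0 + 0) | (0 + 0) + a.0) :: —a→ s5, —c→ s4
  s3 = (0 + 0)\{b,d} | d.((0 + 0) | (0 + 0) + a.0) :: —d→ s6
  s4 = c.(0 + 0)\{b,d} | ((0 + 0) | (0 + 0) + a.0) :: —a→ s7, —c→ s6
  s5 = c.c.(0 + 0)\{b,d} | 0 :: —c→ s7
  s6 = (0 + 0)\{b,d} | ((0 + 0) | (0 + 0) + a.0) :: —a→ s8
  s7 = c.(0 + 0)\{b,d} | 0 :: —c→ s8
  s8 = (0 + 0)\{b,d} | 0 :: (no moves)
LTS(Q): 12 reachable states
  t0 = c.c.(0 + 0)\{b,d} | d.((0 + 0) | (0 + 0) + c.a.0) :: —c→ t1, —d→ t2
  t1 = c.(0 + 0)\{b,d} | d.((0 + 0) | (0 + 0) + c.a.0) :: —c→ t3, —d→ t4
  t2 = c.c.(0 + 0)\{b,d} | ((0 + 0) | (0 + 0) + c.a.0) :: —c→ t4, —c→ t5
  t3 = (0 + 0)\{b,d} | d.((0 + 0) | (0 + 0) + c.a.0) :: —d→ t6
  t4 = c.(0 + 0)\{b,d} | ((0 + 0) | (0 + 0) + c.a.0) :: —c→ t6, —c→ t7
  t5 = c.c.(0 + 0)\{b,d} | a.0 :: —a→ t8, —c→ t7
  t6 = (0 + 0)\{b,d} | ((0 + 0) | (0 + 0) + c.a.0) :: —c→ t9
  t7 = c.(0 + 0)\{b,d} | a.0 :: —a→ t10, —c→ t9
  t8 = c.c.(0 + 0)\{b,d} | 0 :: —c→ t10
  t9 = (0 + 0)\{b,d} | a.0 :: —a→ t11
  t10 = c.(0 + 0)\{b,d} | 0 :: —c→ t11
  t11 = (0 + 0)\{b,d} | 0 :: (no moves)
Run σ = ⟨da⟩ on P: start {s0}
  after d @ step 1: {s2}
  after a @ step 2: {s5}
  P completes σ.
Run σ = ⟨da⟩ on Q: start {t0}
  after d @ step 1: {t2}
  after a @ step 2: ∅ (Q stuck)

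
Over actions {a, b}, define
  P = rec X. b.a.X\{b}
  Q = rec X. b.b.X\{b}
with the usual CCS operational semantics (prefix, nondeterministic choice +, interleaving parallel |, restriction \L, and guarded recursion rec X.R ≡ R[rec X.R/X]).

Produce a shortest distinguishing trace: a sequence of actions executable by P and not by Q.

Reachable graph of P (3 states):
  s0 = rec X. b.a.X\{b} :: -b-> s1
  s1 = a.(rec X. b.a.X\{b})\{b} :: -a-> s2
  s2 = (rec X. b.a.X\{b})\{b} :: ·
Reachable graph of Q (3 states):
  t0 = rec X. b.b.X\{b} :: -b-> t1
  t1 = b.(rec X. b.b.X\{b})\{b} :: -b-> t2
  t2 = (rec X. b.b.X\{b})\{b} :: ·
Executing ba from P (initial set {s0}):
  [1] b ⇒ {s1}
  [2] a ⇒ {s2}
  P completes σ.
Executing ba from Q (initial set {t0}):
  [1] b ⇒ {t1}
  [2] a ⇒ ∅ (Q stuck)

ba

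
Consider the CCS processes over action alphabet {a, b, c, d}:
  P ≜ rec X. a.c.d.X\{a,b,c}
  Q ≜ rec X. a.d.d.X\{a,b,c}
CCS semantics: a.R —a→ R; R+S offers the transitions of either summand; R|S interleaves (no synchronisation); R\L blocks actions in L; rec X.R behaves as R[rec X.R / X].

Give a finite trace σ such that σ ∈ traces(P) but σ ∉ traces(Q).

ac

Reachable graph of P (4 states):
  p0 = rec X. a.c.d.X\{a,b,c} → -a-> p1
  p1 = c.d.(rec X. a.c.d.X\{a,b,c})\{a,b,c} → -c-> p2
  p2 = d.(rec X. a.c.d.X\{a,b,c})\{a,b,c} → -d-> p3
  p3 = (rec X. a.c.d.X\{a,b,c})\{a,b,c} → stopped
Reachable graph of Q (4 states):
  q0 = rec X. a.d.d.X\{a,b,c} → -a-> q1
  q1 = d.d.(rec X. a.d.d.X\{a,b,c})\{a,b,c} → -d-> q2
  q2 = d.(rec X. a.d.d.X\{a,b,c})\{a,b,c} → -d-> q3
  q3 = (rec X. a.d.d.X\{a,b,c})\{a,b,c} → stopped
Trace ⟨ac⟩ through P, begin at {p0}:
  after a @ step 1: {p1}
  after c @ step 2: {p2}
  — P admits the full trace.
Trace ⟨ac⟩ through Q, begin at {q0}:
  after a @ step 1: {q1}
  after c @ step 2: ∅  — Q cannot continue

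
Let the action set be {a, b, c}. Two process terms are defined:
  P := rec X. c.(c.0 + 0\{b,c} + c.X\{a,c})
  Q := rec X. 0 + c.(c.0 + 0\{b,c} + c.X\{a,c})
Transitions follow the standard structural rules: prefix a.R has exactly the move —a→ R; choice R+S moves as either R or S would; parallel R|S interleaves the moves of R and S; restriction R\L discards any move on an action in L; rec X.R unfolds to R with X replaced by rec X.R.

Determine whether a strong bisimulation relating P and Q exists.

LTS(P): 4 reachable states
  m0 = rec X. c.(c.0 + 0\{b,c} + c.X\{a,c}) | =c=> m1
  m1 = c.0 + 0\{b,c} + c.(rec X. c.(c.0 + 0\{b,c} + c.X\{a,c}))\{a,c} | =c=> m2, =c=> m3
  m2 = (rec X. c.(c.0 + 0\{b,c} + c.X\{a,c}))\{a,c} | deadlocked
  m3 = 0 | deadlocked
LTS(Q): 4 reachable states
  n0 = rec X. 0 + c.(c.0 + 0\{b,c} + c.X\{a,c}) | =c=> n1
  n1 = c.0 + 0\{b,c} + c.(rec X. 0 + c.(c.0 + 0\{b,c} + c.X\{a,c}))\{a,c} | =c=> n2, =c=> n3
  n2 = (rec X. 0 + c.(c.0 + 0\{b,c} + c.X\{a,c}))\{a,c} | deadlocked
  n3 = 0 | deadlocked
Partition-refinement fixed point:
  B0 = {m0, n0}
  B1 = {m1, n1}
  B2 = {m2, m3, n2, n3}
m0 ∈ B0, n0 ∈ B0 → same block

YES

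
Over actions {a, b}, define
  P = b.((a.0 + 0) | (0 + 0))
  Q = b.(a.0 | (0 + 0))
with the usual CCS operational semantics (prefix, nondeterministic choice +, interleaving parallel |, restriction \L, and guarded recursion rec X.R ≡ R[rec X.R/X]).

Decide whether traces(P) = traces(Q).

Reachable graph of P (3 states):
  s0 = b.((a.0 + 0) | (0 + 0)) | -b-> s1
  s1 = (a.0 + 0) | (0 + 0) | -a-> s2
  s2 = 0 | (0 + 0) | stopped
Reachable graph of Q (3 states):
  t0 = b.(a.0 | (0 + 0)) | -b-> t1
  t1 = a.0 | (0 + 0) | -a-> t2
  t2 = 0 | (0 + 0) | stopped
Bisimilarity quotient blocks:
  B0 = {s0, t0}
  B1 = {s1, t1}
  B2 = {s2, t2}
s0 ∈ B0, t0 ∈ B0 → same block
Bisimilar ⇒ trace-equivalent.

YES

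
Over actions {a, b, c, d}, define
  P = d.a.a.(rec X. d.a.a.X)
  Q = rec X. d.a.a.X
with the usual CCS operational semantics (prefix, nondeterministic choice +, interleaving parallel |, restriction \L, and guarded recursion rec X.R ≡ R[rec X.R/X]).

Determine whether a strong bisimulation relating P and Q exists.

bisimilar

Reachable graph of P (4 states):
  s0 = d.a.a.(rec X. d.a.a.X) ⊢ ··d··> s1
  s1 = a.a.(rec X. d.a.a.X) ⊢ ··a··> s2
  s2 = a.(rec X. d.a.a.X) ⊢ ··a··> s3
  s3 = rec X. d.a.a.X ⊢ ··d··> s1
Reachable graph of Q (3 states):
  t0 = rec X. d.a.a.X ⊢ ··d··> t1
  t1 = a.a.(rec X. d.a.a.X) ⊢ ··a··> t2
  t2 = a.(rec X. d.a.a.X) ⊢ ··a··> t0
Bisimilarity quotient blocks:
  B0 = {s0, s3, t0}
  B1 = {s1, t1}
  B2 = {s2, t2}
s0 ∈ B0, t0 ∈ B0 → same block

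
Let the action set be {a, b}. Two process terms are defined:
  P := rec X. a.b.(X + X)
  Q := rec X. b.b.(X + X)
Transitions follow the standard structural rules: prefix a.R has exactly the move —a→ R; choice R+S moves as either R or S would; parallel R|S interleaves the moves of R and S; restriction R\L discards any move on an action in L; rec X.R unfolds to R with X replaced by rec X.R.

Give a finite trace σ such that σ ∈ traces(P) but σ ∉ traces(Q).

a

Reachable graph of P (3 states):
  m0 = rec X. a.b.(X + X) has moves ··a··> m1
  m1 = b.((rec X. a.b.(X + X)) + (rec X. a.b.(X + X))) has moves ··b··> m2
  m2 = (rec X. a.b.(X + X)) + (rec X. a.b.(X + X)) has moves ··a··> m1
Reachable graph of Q (3 states):
  n0 = rec X. b.b.(X + X) has moves ··b··> n1
  n1 = b.((rec X. b.b.(X + X)) + (rec X. b.b.(X + X))) has moves ··b··> n2
  n2 = (rec X. b.b.(X + X)) + (rec X. b.b.(X + X)) has moves ··b··> n1
Trace ⟨a⟩ through P, begin at {m0}:
  after a @ step 1: {m1}
  P completes σ.
Trace ⟨a⟩ through Q, begin at {n0}:
  after a @ step 1: no successor for Q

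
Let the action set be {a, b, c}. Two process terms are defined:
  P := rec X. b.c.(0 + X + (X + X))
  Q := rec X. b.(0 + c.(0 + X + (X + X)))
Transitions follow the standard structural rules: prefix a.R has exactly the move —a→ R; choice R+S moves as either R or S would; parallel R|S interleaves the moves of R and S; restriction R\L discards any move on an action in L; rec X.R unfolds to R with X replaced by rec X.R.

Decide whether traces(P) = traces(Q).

Reachable graph of P (3 states):
  s0 = rec X. b.c.(0 + X + (X + X)) → —b→ s1
  s1 = c.(0 + (rec X. b.c.(0 + X + (X + X))) + ((rec X. b.c.(0 + X + (X + X))) + (rec X. b.c.(0 + X + (X + X))))) → —c→ s2
  s2 = 0 + (rec X. b.c.(0 + X + (X + X))) + ((rec X. b.c.(0 + X + (X + X))) + (rec X. b.c.(0 + X + (X + X)))) → —b→ s1
Reachable graph of Q (3 states):
  t0 = rec X. b.(0 + c.(0 + X + (X + X))) → —b→ t1
  t1 = 0 + c.(0 + (rec X. b.(0 + c.(0 + X + (X + X)))) + ((rec X. b.(0 + c.(0 + X + (X + X)))) + (rec X. b.(0 + c.(0 + X + (X + X)))))) → —c→ t2
  t2 = 0 + (rec X. b.(0 + c.(0 + X + (X + X)))) + ((rec X. b.(0 + c.(0 + X + (X + X)))) + (rec X. b.(0 + c.(0 + X + (X + X))))) → —b→ t1
Bisimilarity quotient blocks:
  B0 = {s0, s2, t0, t2}
  B1 = {s1, t1}
s0 ∈ B0, t0 ∈ B0 → same block
Bisimilar ⇒ trace-equivalent.

YES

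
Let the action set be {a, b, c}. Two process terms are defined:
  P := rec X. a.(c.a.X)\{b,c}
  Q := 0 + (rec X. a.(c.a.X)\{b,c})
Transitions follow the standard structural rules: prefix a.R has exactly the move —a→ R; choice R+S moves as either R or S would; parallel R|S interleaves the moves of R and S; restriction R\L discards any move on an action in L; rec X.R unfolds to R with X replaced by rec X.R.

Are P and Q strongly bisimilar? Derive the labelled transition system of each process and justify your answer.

P's transition system — 2 states:
  u0 = rec X. a.(c.a.X)\{b,c} ⊢ —a→ u1
  u1 = (c.a.(rec X. a.(c.a.X)\{b,c}))\{b,c} ⊢ deadlocked
Q's transition system — 2 states:
  v0 = 0 + (rec X. a.(c.a.X)\{b,c}) ⊢ —a→ v1
  v1 = (c.a.(rec X. a.(c.a.X)\{b,c}))\{b,c} ⊢ deadlocked
Bisimilarity quotient blocks:
  B0 = {u0, v0}
  B1 = {u1, v1}
u0 ∈ B0, v0 ∈ B0 → same block

YES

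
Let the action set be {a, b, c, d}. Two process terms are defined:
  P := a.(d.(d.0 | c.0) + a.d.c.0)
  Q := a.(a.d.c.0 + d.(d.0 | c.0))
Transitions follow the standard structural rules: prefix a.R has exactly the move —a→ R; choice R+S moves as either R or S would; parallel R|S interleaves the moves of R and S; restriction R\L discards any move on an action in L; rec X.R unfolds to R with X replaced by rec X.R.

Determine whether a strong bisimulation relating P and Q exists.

Reachable graph of P (9 states):
  u0 = a.(d.(d.0 | c.0) + a.d.c.0) → -a-> u1
  u1 = d.(d.0 | c.0) + a.d.c.0 → -a-> u2, -d-> u3
  u2 = d.c.0 → -d-> u4
  u3 = d.0 | c.0 → -c-> u5, -d-> u6
  u4 = c.0 → -c-> u7
  u5 = d.0 | 0 → -d-> u8
  u6 = 0 | c.0 → -c-> u8
  u7 = 0 → ∅
  u8 = 0 | 0 → ∅
Reachable graph of Q (9 states):
  v0 = a.(a.d.c.0 + d.(d.0 | c.0)) → -a-> v1
  v1 = a.d.c.0 + d.(d.0 | c.0) → -a-> v2, -d-> v3
  v2 = d.c.0 → -d-> v4
  v3 = d.0 | c.0 → -c-> v5, -d-> v6
  v4 = c.0 → -c-> v7
  v5 = d.0 | 0 → -d-> v8
  v6 = 0 | c.0 → -c-> v8
  v7 = 0 → ∅
  v8 = 0 | 0 → ∅
Coarsest stable partition (strong bisimilarity classes):
  B0 = {u0, v0}
  B1 = {u1, v1}
  B2 = {u3, v3}
  B3 = {u5, v5}
  B4 = {u7, u8, v7, v8}
  B5 = {u4, u6, v4, v6}
  B6 = {u2, v2}
u0 ∈ B0, v0 ∈ B0 → same block

P ~ Q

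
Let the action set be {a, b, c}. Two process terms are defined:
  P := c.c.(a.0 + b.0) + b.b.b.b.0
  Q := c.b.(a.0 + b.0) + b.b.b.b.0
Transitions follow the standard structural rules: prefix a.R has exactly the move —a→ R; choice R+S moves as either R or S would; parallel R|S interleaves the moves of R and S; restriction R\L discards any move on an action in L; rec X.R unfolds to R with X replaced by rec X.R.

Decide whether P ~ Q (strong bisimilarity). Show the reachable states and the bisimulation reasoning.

Reachable graph of P (7 states):
  m0 = c.c.(a.0 + b.0) + b.b.b.b.0 → =b=> m1, =c=> m2
  m1 = b.b.b.0 → =b=> m3
  m2 = c.(a.0 + b.0) → =c=> m4
  m3 = b.b.0 → =b=> m5
  m4 = a.0 + b.0 → =a=> m6, =b=> m6
  m5 = b.0 → =b=> m6
  m6 = 0 → deadlocked
Reachable graph of Q (7 states):
  n0 = c.b.(a.0 + b.0) + b.b.b.b.0 → =b=> n1, =c=> n2
  n1 = b.b.b.0 → =b=> n3
  n2 = b.(a.0 + b.0) → =b=> n4
  n3 = b.b.0 → =b=> n5
  n4 = a.0 + b.0 → =a=> n6, =b=> n6
  n5 = b.0 → =b=> n6
  n6 = 0 → deadlocked
Coarsest stable partition (strong bisimilarity classes):
  B0 = {m0}
  B1 = {m1, n1}
  B2 = {m3, n3}
  B3 = {m5, n5}
  B4 = {m6, n6}
  B5 = {m2}
  B6 = {m4, n4}
  B7 = {n0}
  B8 = {n2}
m0 ∈ B0, n0 ∈ B7 → different blocks

P ≁ Q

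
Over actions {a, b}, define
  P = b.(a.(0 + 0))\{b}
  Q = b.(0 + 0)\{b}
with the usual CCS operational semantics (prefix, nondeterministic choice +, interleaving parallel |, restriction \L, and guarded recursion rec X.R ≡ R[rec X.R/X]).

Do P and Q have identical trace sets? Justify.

trace-distinct — witness ⟨ba⟩

Reachable graph of P (3 states):
  s0 = b.(a.(0 + 0))\{b} | ··b··> s1
  s1 = (a.(0 + 0))\{b} | ··a··> s2
  s2 = (0 + 0)\{b} | ∅
Reachable graph of Q (2 states):
  t0 = b.(0 + 0)\{b} | ··b··> t1
  t1 = (0 + 0)\{b} | ∅
Run σ = ⟨ba⟩ on P: start {s0}
  [1] b ⇒ {s1}
  [2] a ⇒ {s2}
  — P admits the full trace.
Run σ = ⟨ba⟩ on Q: start {t0}
  [1] b ⇒ {t1}
  [2] a ⇒ no successor for Q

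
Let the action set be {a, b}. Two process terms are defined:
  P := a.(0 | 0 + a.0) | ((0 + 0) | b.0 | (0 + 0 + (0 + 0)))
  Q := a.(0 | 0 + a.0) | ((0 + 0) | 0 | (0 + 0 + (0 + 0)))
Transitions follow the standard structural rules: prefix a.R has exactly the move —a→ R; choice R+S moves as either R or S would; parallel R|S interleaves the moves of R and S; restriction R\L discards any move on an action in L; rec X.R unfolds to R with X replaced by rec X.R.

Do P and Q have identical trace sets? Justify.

traces(P) ≠ traces(Q) — witness ⟨b⟩

Reachable graph of P (6 states):
  m0 = a.(0 | 0 + a.0) | ((0 + 0) | b.0 | (0 + 0 + (0 + 0))) → ··a··> m1, ··b··> m2
  m1 = (0 | 0 + a.0) | ((0 + 0) | b.0 | (0 + 0 + (0 + 0))) → ··a··> m3, ··b··> m4
  m2 = a.(0 | 0 + a.0) | ((0 + 0) | 0 | (0 + 0 + (0 + 0))) → ··a··> m4
  m3 = 0 | ((0 + 0) | b.0 | (0 + 0 + (0 + 0))) → ··b··> m5
  m4 = (0 | 0 + a.0) | ((0 + 0) | 0 | (0 + 0 + (0 + 0))) → ··a··> m5
  m5 = 0 | ((0 + 0) | 0 | (0 + 0 + (0 + 0))) → (no moves)
Reachable graph of Q (3 states):
  n0 = a.(0 | 0 + a.0) | ((0 + 0) | 0 | (0 + 0 + (0 + 0))) → ··a··> n1
  n1 = (0 | 0 + a.0) | ((0 + 0) | 0 | (0 + 0 + (0 + 0))) → ··a··> n2
  n2 = 0 | ((0 + 0) | 0 | (0 + 0 + (0 + 0))) → (no moves)
Executing b from P (initial set {m0}):
  after b @ step 1: {m2}
  ✓ P
Executing b from Q (initial set {n0}):
  after b @ step 1: ∅  — Q cannot continue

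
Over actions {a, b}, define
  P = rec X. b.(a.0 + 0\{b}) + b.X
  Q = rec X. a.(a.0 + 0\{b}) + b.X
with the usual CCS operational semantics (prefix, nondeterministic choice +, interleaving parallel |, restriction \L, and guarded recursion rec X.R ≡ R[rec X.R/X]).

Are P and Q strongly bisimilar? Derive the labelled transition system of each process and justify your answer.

NO

Reachable graph of P (3 states):
  s0 = rec X. b.(a.0 + 0\{b}) + b.X :: ··b··> s0, ··b··> s1
  s1 = a.0 + 0\{b} :: ··a··> s2
  s2 = 0 :: stopped
Reachable graph of Q (3 states):
  t0 = rec X. a.(a.0 + 0\{b}) + b.X :: ··a··> t1, ··b··> t0
  t1 = a.0 + 0\{b} :: ··a··> t2
  t2 = 0 :: stopped
Coarsest stable partition (strong bisimilarity classes):
  B0 = {s0}
  B1 = {s1, t1}
  B2 = {s2, t2}
  B3 = {t0}
s0 ∈ B0, t0 ∈ B3 → different blocks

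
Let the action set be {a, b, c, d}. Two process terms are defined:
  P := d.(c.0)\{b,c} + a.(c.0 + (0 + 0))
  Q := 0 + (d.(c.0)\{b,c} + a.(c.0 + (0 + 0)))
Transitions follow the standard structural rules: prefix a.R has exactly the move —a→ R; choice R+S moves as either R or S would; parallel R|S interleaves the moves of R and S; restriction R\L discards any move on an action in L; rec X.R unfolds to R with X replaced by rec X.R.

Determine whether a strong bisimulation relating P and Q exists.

YES

P's transition system — 4 states:
  s0 = d.(c.0)\{b,c} + a.(c.0 + (0 + 0)) → --a--▸ s1, --d--▸ s2
  s1 = c.0 + (0 + 0) → --c--▸ s3
  s2 = (c.0)\{b,c} → (no moves)
  s3 = 0 → (no moves)
Q's transition system — 4 states:
  t0 = 0 + (d.(c.0)\{b,c} + a.(c.0 + (0 + 0))) → --a--▸ t1, --d--▸ t2
  t1 = c.0 + (0 + 0) → --c--▸ t3
  t2 = (c.0)\{b,c} → (no moves)
  t3 = 0 → (no moves)
Coarsest stable partition (strong bisimilarity classes):
  B0 = {s0, t0}
  B1 = {s1, t1}
  B2 = {s2, s3, t2, t3}
s0 ∈ B0, t0 ∈ B0 → same block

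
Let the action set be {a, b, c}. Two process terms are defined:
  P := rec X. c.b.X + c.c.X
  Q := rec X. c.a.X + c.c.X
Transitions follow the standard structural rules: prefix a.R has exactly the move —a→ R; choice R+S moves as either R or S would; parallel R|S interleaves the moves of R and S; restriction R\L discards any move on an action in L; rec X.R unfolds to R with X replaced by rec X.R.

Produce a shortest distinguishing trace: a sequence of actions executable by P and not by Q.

P's transition system — 3 states:
  p0 = rec X. c.b.X + c.c.X :: ··c··> p1, ··c··> p2
  p1 = b.(rec X. c.b.X + c.c.X) :: ··b··> p0
  p2 = c.(rec X. c.b.X + c.c.X) :: ··c··> p0
Q's transition system — 3 states:
  q0 = rec X. c.a.X + c.c.X :: ··c··> q1, ··c··> q2
  q1 = a.(rec X. c.a.X + c.c.X) :: ··a··> q0
  q2 = c.(rec X. c.a.X + c.c.X) :: ··c··> q0
Run σ = ⟨cb⟩ on P: start {p0}
  [1] c ⇒ {p1, p2}
  [2] b ⇒ {p0}
  — P admits the full trace.
Run σ = ⟨cb⟩ on Q: start {q0}
  [1] c ⇒ {q1, q2}
  [2] b ⇒ no successor for Q

cb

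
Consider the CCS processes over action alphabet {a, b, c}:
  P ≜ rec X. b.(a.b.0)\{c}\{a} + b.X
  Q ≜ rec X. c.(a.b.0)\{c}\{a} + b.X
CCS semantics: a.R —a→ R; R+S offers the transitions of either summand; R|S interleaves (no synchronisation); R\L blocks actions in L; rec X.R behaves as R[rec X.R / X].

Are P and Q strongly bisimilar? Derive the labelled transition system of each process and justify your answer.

LTS(P): 2 reachable states
  m0 = rec X. b.(a.b.0)\{c}\{a} + b.X → --b--▸ m0, --b--▸ m1
  m1 = (a.b.0)\{c}\{a} → ·
LTS(Q): 2 reachable states
  n0 = rec X. c.(a.b.0)\{c}\{a} + b.X → --b--▸ n0, --c--▸ n1
  n1 = (a.b.0)\{c}\{a} → ·
Bisimilarity quotient blocks:
  B0 = {m0}
  B1 = {m1, n1}
  B2 = {n0}
m0 ∈ B0, n0 ∈ B2 → different blocks

not bisimilar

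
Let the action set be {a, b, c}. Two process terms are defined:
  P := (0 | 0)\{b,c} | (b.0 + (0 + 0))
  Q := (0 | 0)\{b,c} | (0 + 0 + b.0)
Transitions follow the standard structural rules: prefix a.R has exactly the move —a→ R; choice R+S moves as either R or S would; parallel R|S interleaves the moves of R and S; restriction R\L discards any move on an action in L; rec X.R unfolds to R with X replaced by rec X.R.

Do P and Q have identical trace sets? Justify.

traces(P) = traces(Q)

P's transition system — 2 states:
  s0 = (0 | 0)\{b,c} | (b.0 + (0 + 0)) ⊢ -b-> s1
  s1 = (0 | 0)\{b,c} | 0 ⊢ deadlocked
Q's transition system — 2 states:
  t0 = (0 | 0)\{b,c} | (0 + 0 + b.0) ⊢ -b-> t1
  t1 = (0 | 0)\{b,c} | 0 ⊢ deadlocked
Partition-refinement fixed point:
  B0 = {s0, t0}
  B1 = {s1, t1}
s0 ∈ B0, t0 ∈ B0 → same block
Bisimilar ⇒ trace-equivalent.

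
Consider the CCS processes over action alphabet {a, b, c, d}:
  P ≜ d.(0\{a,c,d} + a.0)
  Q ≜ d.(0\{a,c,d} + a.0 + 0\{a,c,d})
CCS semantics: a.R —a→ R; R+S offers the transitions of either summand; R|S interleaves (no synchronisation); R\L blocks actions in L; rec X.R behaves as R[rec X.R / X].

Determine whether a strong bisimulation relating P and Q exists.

YES

P's transition system — 3 states:
  s0 = d.(0\{a,c,d} + a.0) has moves -d-> s1
  s1 = 0\{a,c,d} + a.0 has moves -a-> s2
  s2 = 0 has moves ∅
Q's transition system — 3 states:
  t0 = d.(0\{a,c,d} + a.0 + 0\{a,c,d}) has moves -d-> t1
  t1 = 0\{a,c,d} + a.0 + 0\{a,c,d} has moves -a-> t2
  t2 = 0 has moves ∅
Coarsest stable partition (strong bisimilarity classes):
  B0 = {s0, t0}
  B1 = {s1, t1}
  B2 = {s2, t2}
s0 ∈ B0, t0 ∈ B0 → same block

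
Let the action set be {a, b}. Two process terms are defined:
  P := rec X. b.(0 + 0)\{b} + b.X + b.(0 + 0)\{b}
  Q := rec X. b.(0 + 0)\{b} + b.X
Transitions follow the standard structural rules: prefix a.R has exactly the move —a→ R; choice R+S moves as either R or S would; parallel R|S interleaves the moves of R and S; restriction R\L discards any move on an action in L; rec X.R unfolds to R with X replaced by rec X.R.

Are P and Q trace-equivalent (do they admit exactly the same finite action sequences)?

YES

LTS(P): 2 reachable states
  p0 = rec X. b.(0 + 0)\{b} + b.X + b.(0 + 0)\{b} ⊢ ··b··> p0, ··b··> p1
  p1 = (0 + 0)\{b} ⊢ stopped
LTS(Q): 2 reachable states
  q0 = rec X. b.(0 + 0)\{b} + b.X ⊢ ··b··> q0, ··b··> q1
  q1 = (0 + 0)\{b} ⊢ stopped
Bisimilarity quotient blocks:
  B0 = {p0, q0}
  B1 = {p1, q1}
p0 ∈ B0, q0 ∈ B0 → same block
Bisimilar ⇒ trace-equivalent.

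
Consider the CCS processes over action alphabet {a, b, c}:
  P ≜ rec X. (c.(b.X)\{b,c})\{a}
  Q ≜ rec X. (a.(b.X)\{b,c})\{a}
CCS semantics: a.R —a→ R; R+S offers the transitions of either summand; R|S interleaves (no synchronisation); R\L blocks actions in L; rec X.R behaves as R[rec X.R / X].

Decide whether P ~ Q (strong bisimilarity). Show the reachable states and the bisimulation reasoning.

not bisimilar

LTS(P): 2 reachable states
  s0 = rec X. (c.(b.X)\{b,c})\{a} has moves -c-> s1
  s1 = (b.(rec X. (c.(b.X)\{b,c})\{a}))\{b,c}\{a} has moves stopped
LTS(Q): 1 reachable states
  t0 = rec X. (a.(b.X)\{b,c})\{a} has moves stopped
Coarsest stable partition (strong bisimilarity classes):
  B0 = {s0}
  B1 = {s1, t0}
s0 ∈ B0, t0 ∈ B1 → different blocks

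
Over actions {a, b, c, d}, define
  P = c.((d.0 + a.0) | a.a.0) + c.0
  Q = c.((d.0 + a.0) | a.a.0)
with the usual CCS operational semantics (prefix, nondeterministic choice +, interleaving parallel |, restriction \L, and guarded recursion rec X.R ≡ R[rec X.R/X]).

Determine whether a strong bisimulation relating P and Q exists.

P ≁ Q

P's transition system — 8 states:
  s0 = c.((d.0 + a.0) | a.a.0) + c.0 ⊢ =c=> s1, =c=> s2
  s1 = (d.0 + a.0) | a.a.0 ⊢ =a=> s3, =a=> s4, =d=> s4
  s2 = 0 ⊢ (no moves)
  s3 = (d.0 + a.0) | a.0 ⊢ =a=> s5, =a=> s6, =d=> s6
  s4 = 0 | a.a.0 ⊢ =a=> s6
  s5 = (d.0 + a.0) | 0 ⊢ =a=> s7, =d=> s7
  s6 = 0 | a.0 ⊢ =a=> s7
  s7 = 0 | 0 ⊢ (no moves)
Q's transition system — 7 states:
  t0 = c.((d.0 + a.0) | a.a.0) ⊢ =c=> t1
  t1 = (d.0 + a.0) | a.a.0 ⊢ =a=> t2, =a=> t3, =d=> t3
  t2 = (d.0 + a.0) | a.0 ⊢ =a=> t4, =a=> t5, =d=> t5
  t3 = 0 | a.a.0 ⊢ =a=> t5
  t4 = (d.0 + a.0) | 0 ⊢ =a=> t6, =d=> t6
  t5 = 0 | a.0 ⊢ =a=> t6
  t6 = 0 | 0 ⊢ (no moves)
Coarsest stable partition (strong bisimilarity classes):
  B0 = {s0}
  B1 = {s1, t1}
  B2 = {s4, t3}
  B3 = {s6, t5}
  B4 = {s2, s7, t6}
  B5 = {s3, t2}
  B6 = {s5, t4}
  B7 = {t0}
s0 ∈ B0, t0 ∈ B7 → different blocks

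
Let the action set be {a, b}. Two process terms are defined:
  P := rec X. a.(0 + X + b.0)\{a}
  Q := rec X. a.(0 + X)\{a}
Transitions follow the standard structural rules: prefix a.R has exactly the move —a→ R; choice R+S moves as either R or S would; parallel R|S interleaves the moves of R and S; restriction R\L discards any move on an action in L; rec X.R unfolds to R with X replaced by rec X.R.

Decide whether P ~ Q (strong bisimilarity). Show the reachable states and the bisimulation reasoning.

not bisimilar

Reachable graph of P (3 states):
  m0 = rec X. a.(0 + X + b.0)\{a} | =a=> m1
  m1 = (0 + (rec X. a.(0 + X + b.0)\{a}) + b.0)\{a} | =b=> m2
  m2 = 0\{a} | deadlocked
Reachable graph of Q (2 states):
  n0 = rec X. a.(0 + X)\{a} | =a=> n1
  n1 = (0 + (rec X. a.(0 + X)\{a}))\{a} | deadlocked
Bisimilarity quotient blocks:
  B0 = {m0}
  B1 = {m1}
  B2 = {m2, n1}
  B3 = {n0}
m0 ∈ B0, n0 ∈ B3 → different blocks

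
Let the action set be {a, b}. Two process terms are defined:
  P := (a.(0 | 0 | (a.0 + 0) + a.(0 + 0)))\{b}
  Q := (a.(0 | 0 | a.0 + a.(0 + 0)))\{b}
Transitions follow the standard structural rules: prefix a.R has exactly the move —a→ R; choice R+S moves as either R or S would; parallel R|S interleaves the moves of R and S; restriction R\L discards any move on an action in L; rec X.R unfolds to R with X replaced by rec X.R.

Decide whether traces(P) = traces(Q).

trace-equivalent

Reachable graph of P (4 states):
  m0 = (a.(0 | 0 | (a.0 + 0) + a.(0 + 0)))\{b} | ··a··> m1
  m1 = (0 | 0 | (a.0 + 0) + a.(0 + 0))\{b} | ··a··> m2, ··a··> m3
  m2 = (0 + 0)\{b} | deadlocked
  m3 = (0 | 0 | 0)\{b} | deadlocked
Reachable graph of Q (4 states):
  n0 = (a.(0 | 0 | a.0 + a.(0 + 0)))\{b} | ··a··> n1
  n1 = (0 | 0 | a.0 + a.(0 + 0))\{b} | ··a··> n2, ··a··> n3
  n2 = (0 + 0)\{b} | deadlocked
  n3 = (0 | 0 | 0)\{b} | deadlocked
Partition-refinement fixed point:
  B0 = {m0, n0}
  B1 = {m1, n1}
  B2 = {m2, m3, n2, n3}
m0 ∈ B0, n0 ∈ B0 → same block
Bisimilar ⇒ trace-equivalent.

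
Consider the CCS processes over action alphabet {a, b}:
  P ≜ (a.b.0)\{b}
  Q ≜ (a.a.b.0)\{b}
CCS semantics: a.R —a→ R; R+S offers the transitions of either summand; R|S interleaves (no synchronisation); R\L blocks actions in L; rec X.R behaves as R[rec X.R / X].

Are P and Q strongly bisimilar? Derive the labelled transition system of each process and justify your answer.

not bisimilar

Reachable graph of P (2 states):
  u0 = (a.b.0)\{b} | —a→ u1
  u1 = (b.0)\{b} | ·
Reachable graph of Q (3 states):
  v0 = (a.a.b.0)\{b} | —a→ v1
  v1 = (a.b.0)\{b} | —a→ v2
  v2 = (b.0)\{b} | ·
Partition-refinement fixed point:
  B0 = {u0, v1}
  B1 = {u1, v2}
  B2 = {v0}
u0 ∈ B0, v0 ∈ B2 → different blocks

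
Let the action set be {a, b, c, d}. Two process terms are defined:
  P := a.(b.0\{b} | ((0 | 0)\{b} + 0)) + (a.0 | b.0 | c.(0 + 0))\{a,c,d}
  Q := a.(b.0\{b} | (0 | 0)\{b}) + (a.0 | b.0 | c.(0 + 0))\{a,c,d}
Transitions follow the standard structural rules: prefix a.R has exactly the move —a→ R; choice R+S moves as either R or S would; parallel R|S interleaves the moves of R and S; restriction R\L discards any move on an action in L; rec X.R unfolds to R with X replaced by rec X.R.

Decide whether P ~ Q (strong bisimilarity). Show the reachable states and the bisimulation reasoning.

bisimilar

P's transition system — 4 states:
  u0 = a.(b.0\{b} | ((0 | 0)\{b} + 0)) + (a.0 | b.0 | c.(0 + 0))\{a,c,d} :: -a-> u1, -b-> u2
  u1 = b.0\{b} | ((0 | 0)\{b} + 0) :: -b-> u3
  u2 = (a.0 | 0 | c.(0 + 0))\{a,c,d} :: (no moves)
  u3 = 0\{b} | ((0 | 0)\{b} + 0) :: (no moves)
Q's transition system — 4 states:
  v0 = a.(b.0\{b} | (0 | 0)\{b}) + (a.0 | b.0 | c.(0 + 0))\{a,c,d} :: -a-> v1, -b-> v2
  v1 = b.0\{b} | (0 | 0)\{b} :: -b-> v3
  v2 = (a.0 | 0 | c.(0 + 0))\{a,c,d} :: (no moves)
  v3 = 0\{b} | (0 | 0)\{b} :: (no moves)
Coarsest stable partition (strong bisimilarity classes):
  B0 = {u0, v0}
  B1 = {u1, v1}
  B2 = {u2, u3, v2, v3}
u0 ∈ B0, v0 ∈ B0 → same block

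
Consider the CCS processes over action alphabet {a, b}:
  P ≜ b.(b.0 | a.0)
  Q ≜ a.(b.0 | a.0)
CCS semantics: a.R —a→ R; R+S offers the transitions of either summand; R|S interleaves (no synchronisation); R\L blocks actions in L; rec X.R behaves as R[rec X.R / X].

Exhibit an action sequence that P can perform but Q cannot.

LTS(P): 5 reachable states
  u0 = b.(b.0 | a.0) has moves —b→ u1
  u1 = b.0 | a.0 has moves —a→ u2, —b→ u3
  u2 = b.0 | 0 has moves —b→ u4
  u3 = 0 | a.0 has moves —a→ u4
  u4 = 0 | 0 has moves ∅
LTS(Q): 5 reachable states
  v0 = a.(b.0 | a.0) has moves —a→ v1
  v1 = b.0 | a.0 has moves —a→ v2, —b→ v3
  v2 = b.0 | 0 has moves —b→ v4
  v3 = 0 | a.0 has moves —a→ v4
  v4 = 0 | 0 has moves ∅
Trace ⟨b⟩ through P, begin at {u0}:
  step 1 (b): {u1}
  ✓ P
Trace ⟨b⟩ through Q, begin at {v0}:
  step 1 (b): ∅  — Q cannot continue

b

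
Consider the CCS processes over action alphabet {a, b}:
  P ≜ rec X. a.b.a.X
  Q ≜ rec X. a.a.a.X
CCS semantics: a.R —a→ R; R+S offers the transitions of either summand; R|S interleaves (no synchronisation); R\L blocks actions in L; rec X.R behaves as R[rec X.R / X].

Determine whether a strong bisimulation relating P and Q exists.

Reachable graph of P (3 states):
  m0 = rec X. a.b.a.X has moves -a-> m1
  m1 = b.a.(rec X. a.b.a.X) has moves -b-> m2
  m2 = a.(rec X. a.b.a.X) has moves -a-> m0
Reachable graph of Q (3 states):
  n0 = rec X. a.a.a.X has moves -a-> n1
  n1 = a.a.(rec X. a.a.a.X) has moves -a-> n2
  n2 = a.(rec X. a.a.a.X) has moves -a-> n0
Coarsest stable partition (strong bisimilarity classes):
  B0 = {m0}
  B1 = {m1}
  B2 = {m2}
  B3 = {n0, n1, n2}
m0 ∈ B0, n0 ∈ B3 → different blocks

NO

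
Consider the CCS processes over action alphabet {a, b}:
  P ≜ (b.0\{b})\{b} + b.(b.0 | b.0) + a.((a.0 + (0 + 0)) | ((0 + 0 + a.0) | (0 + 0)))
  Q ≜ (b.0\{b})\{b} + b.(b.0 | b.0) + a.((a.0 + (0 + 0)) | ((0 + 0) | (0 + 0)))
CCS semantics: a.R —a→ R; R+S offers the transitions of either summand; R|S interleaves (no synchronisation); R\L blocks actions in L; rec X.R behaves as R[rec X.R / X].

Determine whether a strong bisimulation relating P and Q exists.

LTS(P): 9 reachable states
  s0 = (b.0\{b})\{b} + b.(b.0 | b.0) + a.((a.0 + (0 + 0)) | ((0 + 0 + a.0) | (0 + 0))) → -a-> s1, -b-> s2
  s1 = (a.0 + (0 + 0)) | ((0 + 0 + a.0) | (0 + 0)) → -a-> s3, -a-> s4
  s2 = b.0 | b.0 → -b-> s5, -b-> s6
  s3 = (a.0 + (0 + 0)) | (0 | (0 + 0)) → -a-> s7
  s4 = 0 | ((0 + 0 + a.0) | (0 + 0)) → -a-> s7
  s5 = 0 | b.0 → -b-> s8
  s6 = b.0 | 0 → -b-> s8
  s7 = 0 | (0 | (0 + 0)) → ∅
  s8 = 0 | 0 → ∅
LTS(Q): 7 reachable states
  t0 = (b.0\{b})\{b} + b.(b.0 | b.0) + a.((a.0 + (0 + 0)) | ((0 + 0) | (0 + 0))) → -a-> t1, -b-> t2
  t1 = (a.0 + (0 + 0)) | ((0 + 0) | (0 + 0)) → -a-> t3
  t2 = b.0 | b.0 → -b-> t4, -b-> t5
  t3 = 0 | ((0 + 0) | (0 + 0)) → ∅
  t4 = 0 | b.0 → -b-> t6
  t5 = b.0 | 0 → -b-> t6
  t6 = 0 | 0 → ∅
Coarsest stable partition (strong bisimilarity classes):
  B0 = {s0}
  B1 = {s1}
  B2 = {s3, s4, t1}
  B3 = {s7, s8, t3, t6}
  B4 = {s2, t2}
  B5 = {s5, s6, t4, t5}
  B6 = {t0}
s0 ∈ B0, t0 ∈ B6 → different blocks

not bisimilar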